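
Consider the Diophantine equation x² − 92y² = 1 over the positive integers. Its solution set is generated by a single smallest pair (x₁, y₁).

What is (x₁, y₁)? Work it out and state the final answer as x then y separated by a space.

1151 120

d=92: √d = [9; 1,1,2,4,2,1,1,18] (ℓ=8, even), read p_7/q_7
i=0: a=9 ⇒ p=9, q=1
…
i=3: a=2 ⇒ p=48, q=5
i=4: a=4 ⇒ p=211, q=22
i=5: a=2 ⇒ p=470, q=49
i=6: a=1 ⇒ p=681, q=71
i=7: a=1 ⇒ p=1151, q=120
fundamental: x₁=1151, y₁=120  (since 1324801 − 92·14400 = 1)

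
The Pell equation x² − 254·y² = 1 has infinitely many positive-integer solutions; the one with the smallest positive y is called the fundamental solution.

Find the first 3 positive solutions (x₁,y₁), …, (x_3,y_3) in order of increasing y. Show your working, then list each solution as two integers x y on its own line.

d=254: √d = [15; 1,14,1,30] (ℓ=4, even), read p_3/q_3
i=0: a=15 ⇒ p=15, q=1
…
i=2: a=14 ⇒ p=239, q=15
i=3: a=1 ⇒ p=255, q=16
→ (255, 16).  Check: 255²=65025, 254·16²=65024, difference 1.
k=2:  x_2 = 255·255+254·16·16 = 130049,  y_2 = 255·16+16·255 = 8160
k=3:  x_3 = 255·130049+254·16·8160 = 66324735,  y_3 = 255·8160+16·130049 = 4161584

255 16
130049 8160
66324735 4161584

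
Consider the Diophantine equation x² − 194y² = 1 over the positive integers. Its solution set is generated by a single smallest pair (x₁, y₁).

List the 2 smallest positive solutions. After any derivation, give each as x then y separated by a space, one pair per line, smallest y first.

√194 → a₀=13, period (1,12,1,26); ℓ=4 even so k=3
k=0  a_k=13  p_k/q_k = 13/1
…
k=2  a_k=12  p_k/q_k = 181/13
k=3  a_k=1  p_k/q_k = 195/14
→ (195, 14).  Check: 195²=38025, 194·14²=38024, difference 1.
(195+14√194)^2 = 76049 + 5460√194

195 14
76049 5460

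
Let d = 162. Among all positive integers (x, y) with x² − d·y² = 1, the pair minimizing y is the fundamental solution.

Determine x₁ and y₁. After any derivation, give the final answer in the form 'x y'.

√162 = [12; 1,2,1,2,12,2,1,2,1,24, …], period ℓ=10 (even) → k=9
a_0=12:  p_0=12·1+0=12,  q_0=12·0+1=1
a_1=1:  p_1=1·12+1=13,  q_1=1·1+0=1
a_2=2:  p_2=2·13+12=38,  q_2=2·1+1=3
a_3=1:  p_3=1·38+13=51,  q_3=1·3+1=4
…
a_5=12:  p_5=12·140+51=1731,  q_5=12·11+4=136
a_6=2:  p_6=2·1731+140=3602,  q_6=2·136+11=283
a_7=1:  p_7=1·3602+1731=5333,  q_7=1·283+136=419
a_8=2:  p_8=2·5333+3602=14268,  q_8=2·419+283=1121
a_9=1:  p_9=1·14268+5333=19601,  q_9=1·1121+419=1540
fundamental: x₁=19601, y₁=1540  (since 384199201 − 162·2371600 = 1)

19601 1540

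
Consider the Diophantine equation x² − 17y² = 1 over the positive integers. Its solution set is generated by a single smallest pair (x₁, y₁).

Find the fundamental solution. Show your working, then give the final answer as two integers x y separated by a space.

33 8

[4; 8] for √17; ℓ=1 ⇒ convergent index 1
k=0  a_k=4  p_k/q_k = 4/1
k=1  a_k=8  p_k/q_k = 33/8
(x₁, y₁) = (33, 8);  33² − 17·8² = 1 ✓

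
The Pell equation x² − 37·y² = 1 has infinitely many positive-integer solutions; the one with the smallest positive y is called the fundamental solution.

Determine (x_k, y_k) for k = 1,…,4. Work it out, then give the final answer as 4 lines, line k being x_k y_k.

d=37: √d = [6; 12] (ℓ=1, odd), read p_1/q_1
a_0=6:  p_0=6·1+0=6,  q_0=6·0+1=1
a_1=12:  p_1=12·6+1=73,  q_1=12·1+0=12
→ (73, 12).  Check: 73²=5329, 37·12²=5328, difference 1.
(73+12√37)^2 = 10657 + 1752√37
(73+12√37)^3 = 1555849 + 255780√37
(73+12√37)^4 = 227143297 + 37342128√37

73 12
10657 1752
1555849 255780
227143297 37342128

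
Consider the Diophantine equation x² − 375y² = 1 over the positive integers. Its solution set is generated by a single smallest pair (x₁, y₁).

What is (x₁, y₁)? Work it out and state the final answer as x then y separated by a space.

15124 781

d=375: √d = [19; 2,1,2,1,5,1,2,1,2,38] (ℓ=10, even), read p_9/q_9
a_0=19:  p_0=19·1+0=19,  q_0=19·0+1=1
…
a_5=5:  p_5=5·213+155=1220,  q_5=5·11+8=63
…
a_7=2:  p_7=2·1433+1220=4086,  q_7=2·74+63=211
a_8=1:  p_8=1·4086+1433=5519,  q_8=1·211+74=285
a_9=2:  p_9=2·5519+4086=15124,  q_9=2·285+211=781
→ (15124, 781).  Check: 15124²=228735376, 375·781²=228735375, difference 1.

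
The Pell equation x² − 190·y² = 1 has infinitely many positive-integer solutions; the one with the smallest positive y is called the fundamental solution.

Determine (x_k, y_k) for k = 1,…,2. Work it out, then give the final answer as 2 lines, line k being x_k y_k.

52021 3774
5412368881 392654508

√190 → a₀=13, period (1,3,1,1,1,…,3,1,26); ℓ=14 even so k=13
a_0=13:  p_0=13·1+0=13,  q_0=13·0+1=1
a_1=1:  p_1=1·13+1=14,  q_1=1·1+0=1
…
a_3=1:  p_3=1·55+14=69,  q_3=1·4+1=5
a_4=1:  p_4=1·69+55=124,  q_4=1·5+4=9
…
a_6=2:  p_6=2·193+124=510,  q_6=2·14+9=37
…
a_8=2:  p_8=2·1213+510=2936,  q_8=2·88+37=213
a_9=1:  p_9=1·2936+1213=4149,  q_9=1·213+88=301
a_10=1:  p_10=1·4149+2936=7085,  q_10=1·301+213=514
…
a_12=3:  p_12=3·11234+7085=40787,  q_12=3·815+514=2959
a_13=1:  p_13=1·40787+11234=52021,  q_13=1·2959+815=3774
fundamental: x₁=52021, y₁=3774  (since 2706184441 − 190·14243076 = 1)
n=2: (52021,3774)∘(52021,3774) = (52021·52021+190·3774·3774, 52021·3774+3774·52021) = (5412368881,392654508)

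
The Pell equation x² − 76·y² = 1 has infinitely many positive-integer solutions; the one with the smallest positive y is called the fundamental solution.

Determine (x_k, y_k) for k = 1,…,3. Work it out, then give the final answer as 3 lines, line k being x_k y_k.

57799 6630
6681448801 766414740
772362118440199 88596011107890

d=76: √d = [8; 1,2,1,1,5,4,5,1,1,2,1,16] (ℓ=12, even), read p_11/q_11
step 0: (8, 1)  from 8·(1,0) + (0,1)
…
step 4: (61, 7)  from 1·(35,4) + (26,3)
…
step 6: (1421, 163)  from 4·(340,39) + (61,7)
…
step 10: (41488, 4759)  from 2·(16311,1871) + (8866,1017)
step 11: (57799, 6630)  from 1·(41488,4759) + (16311,1871)
fundamental: x₁=57799, y₁=6630  (since 3340724401 − 76·43956900 = 1)
(x_2, y_2) = (57799·57799 + 76·6630·6630, 57799·6630 + 6630·57799) = (6681448801, 766414740)
(x_3, y_3) = (57799·6681448801 + 76·6630·766414740, 57799·766414740 + 6630·6681448801) = (772362118440199, 88596011107890)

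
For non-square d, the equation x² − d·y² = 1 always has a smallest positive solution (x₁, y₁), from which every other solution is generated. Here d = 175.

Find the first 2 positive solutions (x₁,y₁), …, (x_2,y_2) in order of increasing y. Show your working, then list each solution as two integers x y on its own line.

2024 153
8193151 619344

d=175: √d = [13; 4,2,1,2,4,26] (ℓ=6, even), read p_5/q_5
step 0: (13, 1)  from 13·(1,0) + (0,1)
step 1: (53, 4)  from 4·(13,1) + (1,0)
…
step 3: (172, 13)  from 1·(119,9) + (53,4)
step 4: (463, 35)  from 2·(172,13) + (119,9)
step 5: (2024, 153)  from 4·(463,35) + (172,13)
fundamental: x₁=2024, y₁=153  (since 4096576 − 175·23409 = 1)
(2024+153√175)^2 = 8193151 + 619344√175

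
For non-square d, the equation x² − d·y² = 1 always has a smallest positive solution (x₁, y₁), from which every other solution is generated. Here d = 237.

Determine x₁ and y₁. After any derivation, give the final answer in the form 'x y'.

[15; 2,1,1,7,10,7,1,1,2,30] for √237; ℓ=10 ⇒ convergent index 9
step 0: (15, 1)  from 15·(1,0) + (0,1)
step 1: (31, 2)  from 2·(15,1) + (1,0)
…
step 5: (5927, 385)  from 10·(585,38) + (77,5)
step 6: (42074, 2733)  from 7·(5927,385) + (585,38)
…
step 8: (90075, 5851)  from 1·(48001,3118) + (42074,2733)
step 9: (228151, 14820)  from 2·(90075,5851) + (48001,3118)
(x₁, y₁) = (228151, 14820);  228151² − 237·14820² = 1 ✓

228151 14820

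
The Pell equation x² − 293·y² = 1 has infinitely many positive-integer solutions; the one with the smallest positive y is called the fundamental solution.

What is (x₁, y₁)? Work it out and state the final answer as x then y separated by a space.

12320649 719780

√293 = [17; 8,1,1,8,34, …], period ℓ=5 (odd) → k=9
a_0=17:  p_0=17·1+0=17,  q_0=17·0+1=1
…
a_2=1:  p_2=1·137+17=154,  q_2=1·8+1=9
a_3=1:  p_3=1·154+137=291,  q_3=1·9+8=17
…
a_5=34:  p_5=34·2482+291=84679,  q_5=34·145+17=4947
a_6=8:  p_6=8·84679+2482=679914,  q_6=8·4947+145=39721
…
a_8=1:  p_8=1·764593+679914=1444507,  q_8=1·44668+39721=84389
a_9=8:  p_9=8·1444507+764593=12320649,  q_9=8·84389+44668=719780
→ (12320649, 719780).  Check: 12320649²=151798391781201, 293·719780²=151798391781200, difference 1.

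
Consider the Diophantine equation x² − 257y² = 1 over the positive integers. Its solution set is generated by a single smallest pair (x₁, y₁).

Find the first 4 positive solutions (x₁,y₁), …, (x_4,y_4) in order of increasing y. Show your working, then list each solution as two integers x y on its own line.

513 32
526337 32832
540021249 33685600
554061275137 34561392768

√257 → a₀=16, period (32); ℓ=1 odd so k=1
i=0: a=16 ⇒ p=16, q=1
i=1: a=32 ⇒ p=513, q=32
→ (513, 32).  Check: 513²=263169, 257·32²=263168, difference 1.
(x_2, y_2) = (513·513 + 257·32·32, 513·32 + 32·513) = (526337, 32832)
(x_3, y_3) = (513·526337 + 257·32·32832, 513·32832 + 32·526337) = (540021249, 33685600)
(x_4, y_4) = (513·540021249 + 257·32·33685600, 513·33685600 + 32·540021249) = (554061275137, 34561392768)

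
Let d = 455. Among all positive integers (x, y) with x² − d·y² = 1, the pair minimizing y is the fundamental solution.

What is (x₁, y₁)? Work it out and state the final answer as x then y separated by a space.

d=455: √d = [21; 3,42] (ℓ=2, even), read p_1/q_1
a_0=21:  p_0=21·1+0=21,  q_0=21·0+1=1
a_1=3:  p_1=3·21+1=64,  q_1=3·1+0=3
(x₁, y₁) = (64, 3);  64² − 455·3² = 1 ✓

64 3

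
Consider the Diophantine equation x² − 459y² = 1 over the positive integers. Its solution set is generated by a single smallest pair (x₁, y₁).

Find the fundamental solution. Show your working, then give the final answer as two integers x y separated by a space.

499850 23331

[21; 2,2,1,4,21,4,1,2,2,42] for √459; ℓ=10 ⇒ convergent index 9
step 0: (21, 1)  from 21·(1,0) + (0,1)
…
step 3: (150, 7)  from 1·(107,5) + (43,2)
step 4: (707, 33)  from 4·(150,7) + (107,5)
step 5: (14997, 700)  from 21·(707,33) + (150,7)
step 6: (60695, 2833)  from 4·(14997,700) + (707,33)
…
step 8: (212079, 9899)  from 2·(75692,3533) + (60695,2833)
step 9: (499850, 23331)  from 2·(212079,9899) + (75692,3533)
(x₁, y₁) = (499850, 23331);  499850² − 459·23331² = 1 ✓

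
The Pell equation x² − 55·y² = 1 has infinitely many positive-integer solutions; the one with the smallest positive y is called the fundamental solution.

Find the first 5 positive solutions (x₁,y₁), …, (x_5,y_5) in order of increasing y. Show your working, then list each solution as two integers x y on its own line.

√55 = [7; 2,2,2,14, …], period ℓ=4 (even) → k=3
step 0: (7, 1)  from 7·(1,0) + (0,1)
…
step 2: (37, 5)  from 2·(15,2) + (7,1)
step 3: (89, 12)  from 2·(37,5) + (15,2)
fundamental: x₁=89, y₁=12  (since 7921 − 55·144 = 1)
n=2: (89,12)∘(89,12) = (89·89+55·12·12, 89·12+12·89) = (15841,2136)
n=3: (15841,2136)∘(89,12) = (89·15841+55·12·2136, 89·2136+12·15841) = (2819609,380196)
n=4: (2819609,380196)∘(89,12) = (89·2819609+55·12·380196, 89·380196+12·2819609) = (501874561,67672752)
n=5: (501874561,67672752)∘(89,12) = (89·501874561+55·12·67672752, 89·67672752+12·501874561) = (89330852249,12045369660)

89 12
15841 2136
2819609 380196
501874561 67672752
89330852249 12045369660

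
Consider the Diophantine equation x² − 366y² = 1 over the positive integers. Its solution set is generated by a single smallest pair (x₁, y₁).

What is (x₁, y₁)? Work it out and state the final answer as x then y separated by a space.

d=366: √d = [19; 7,1,1,1,2,12,2,1,1,1,7,38] (ℓ=12, even), read p_11/q_11
i=0: a=19 ⇒ p=19, q=1
…
i=4: a=1 ⇒ p=440, q=23
i=5: a=2 ⇒ p=1167, q=61
…
i=7: a=2 ⇒ p=30055, q=1571
i=8: a=1 ⇒ p=44499, q=2326
i=9: a=1 ⇒ p=74554, q=3897
i=10: a=1 ⇒ p=119053, q=6223
i=11: a=7 ⇒ p=907925, q=47458
(x₁, y₁) = (907925, 47458);  907925² − 366·47458² = 1 ✓

907925 47458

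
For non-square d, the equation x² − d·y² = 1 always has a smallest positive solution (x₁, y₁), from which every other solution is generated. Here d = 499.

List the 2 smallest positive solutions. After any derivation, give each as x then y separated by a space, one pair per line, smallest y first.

4490 201
40320199 1804980

[22; 2,1,21,1,2,44] for √499; ℓ=6 ⇒ convergent index 5
step 0: (22, 1)  from 22·(1,0) + (0,1)
step 1: (45, 2)  from 2·(22,1) + (1,0)
step 2: (67, 3)  from 1·(45,2) + (22,1)
…
step 4: (1519, 68)  from 1·(1452,65) + (67,3)
step 5: (4490, 201)  from 2·(1519,68) + (1452,65)
(x₁, y₁) = (4490, 201);  4490² − 499·201² = 1 ✓
k=2:  x_2 = 4490·4490+499·201·201 = 40320199,  y_2 = 4490·201+201·4490 = 1804980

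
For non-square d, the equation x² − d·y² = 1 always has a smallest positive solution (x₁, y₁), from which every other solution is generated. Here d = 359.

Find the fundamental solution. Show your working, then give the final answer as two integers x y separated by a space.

360 19

d=359: √d = [18; 1,17,1,36] (ℓ=4, even), read p_3/q_3
i=0: a=18 ⇒ p=18, q=1
…
i=2: a=17 ⇒ p=341, q=18
i=3: a=1 ⇒ p=360, q=19
(x₁, y₁) = (360, 19);  360² − 359·19² = 1 ✓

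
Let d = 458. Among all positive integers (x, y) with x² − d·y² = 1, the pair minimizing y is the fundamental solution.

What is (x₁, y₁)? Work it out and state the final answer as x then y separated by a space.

√458 → a₀=21, period (2,2,42); ℓ=3 odd so k=5
k=0  a_k=21  p_k/q_k = 21/1
…
k=2  a_k=2  p_k/q_k = 107/5
k=3  a_k=42  p_k/q_k = 4537/212
k=4  a_k=2  p_k/q_k = 9181/429
k=5  a_k=2  p_k/q_k = 22899/1070
(x₁, y₁) = (22899, 1070);  22899² − 458·1070² = 1 ✓

22899 1070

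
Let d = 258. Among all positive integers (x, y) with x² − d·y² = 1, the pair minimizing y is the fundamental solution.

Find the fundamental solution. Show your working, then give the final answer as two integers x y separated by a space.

257 16

√258 = [16; 16,32, …], period ℓ=2 (even) → k=1
a_0=16:  p_0=16·1+0=16,  q_0=16·0+1=1
a_1=16:  p_1=16·16+1=257,  q_1=16·1+0=16
fundamental: x₁=257, y₁=16  (since 66049 − 258·256 = 1)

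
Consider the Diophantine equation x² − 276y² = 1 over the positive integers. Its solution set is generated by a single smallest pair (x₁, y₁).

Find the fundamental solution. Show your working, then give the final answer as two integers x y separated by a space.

7775 468

√276 = [16; 1,1,1,1,2,2,2,1,1,1,1,32, …], period ℓ=12 (even) → k=11
step 0: (16, 1)  from 16·(1,0) + (0,1)
step 1: (17, 1)  from 1·(16,1) + (1,0)
step 2: (33, 2)  from 1·(17,1) + (16,1)
step 3: (50, 3)  from 1·(33,2) + (17,1)
step 4: (83, 5)  from 1·(50,3) + (33,2)
step 5: (216, 13)  from 2·(83,5) + (50,3)
…
step 7: (1246, 75)  from 2·(515,31) + (216,13)
step 8: (1761, 106)  from 1·(1246,75) + (515,31)
…
step 10: (4768, 287)  from 1·(3007,181) + (1761,106)
step 11: (7775, 468)  from 1·(4768,287) + (3007,181)
(x₁, y₁) = (7775, 468);  7775² − 276·468² = 1 ✓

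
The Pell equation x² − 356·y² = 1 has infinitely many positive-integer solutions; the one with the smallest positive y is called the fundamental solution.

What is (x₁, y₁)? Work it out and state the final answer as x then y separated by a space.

500001 26500

[18; 1,6,1,1,2,…,6,1,36] for √356; ℓ=14 ⇒ convergent index 13
i=0: a=18 ⇒ p=18, q=1
…
i=2: a=6 ⇒ p=132, q=7
…
i=4: a=1 ⇒ p=283, q=15
…
i=6: a=1 ⇒ p=1000, q=53
…
i=11: a=1 ⇒ p=66019, q=3499
i=12: a=6 ⇒ p=433982, q=23001
i=13: a=1 ⇒ p=500001, q=26500
fundamental: x₁=500001, y₁=26500  (since 250001000001 − 356·702250000 = 1)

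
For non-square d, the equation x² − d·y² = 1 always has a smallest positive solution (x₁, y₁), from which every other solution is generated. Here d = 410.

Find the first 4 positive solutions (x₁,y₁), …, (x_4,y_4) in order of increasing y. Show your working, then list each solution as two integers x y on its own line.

81 4
13121 648
2125521 104972
344321281 17004816

d=410: √d = [20; 4,40] (ℓ=2, even), read p_1/q_1
a_0=20:  p_0=20·1+0=20,  q_0=20·0+1=1
a_1=4:  p_1=4·20+1=81,  q_1=4·1+0=4
(x₁, y₁) = (81, 4);  81² − 410·4² = 1 ✓
k=2:  x_2 = 81·81+410·4·4 = 13121,  y_2 = 81·4+4·81 = 648
k=3:  x_3 = 81·13121+410·4·648 = 2125521,  y_3 = 81·648+4·13121 = 104972
k=4:  x_4 = 81·2125521+410·4·104972 = 344321281,  y_4 = 81·104972+4·2125521 = 17004816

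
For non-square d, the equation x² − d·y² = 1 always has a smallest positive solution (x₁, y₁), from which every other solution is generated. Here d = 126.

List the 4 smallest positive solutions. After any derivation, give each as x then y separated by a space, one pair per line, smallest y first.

√126 → a₀=11, period (4,2,4,22); ℓ=4 even so k=3
k=0  a_k=11  p_k/q_k = 11/1
…
k=2  a_k=2  p_k/q_k = 101/9
k=3  a_k=4  p_k/q_k = 449/40
→ (449, 40).  Check: 449²=201601, 126·40²=201600, difference 1.
(449+40√126)^2 = 403201 + 35920√126
(449+40√126)^3 = 362074049 + 32256120√126
(449+40√126)^4 = 325142092801 + 28965959840√126

449 40
403201 35920
362074049 32256120
325142092801 28965959840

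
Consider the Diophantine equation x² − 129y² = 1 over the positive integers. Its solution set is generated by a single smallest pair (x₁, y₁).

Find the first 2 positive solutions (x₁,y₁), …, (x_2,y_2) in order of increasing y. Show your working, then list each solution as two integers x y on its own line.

16855 1484
568182049 50025640

[11; 2,1,3,1,6,1,3,1,2,22] for √129; ℓ=10 ⇒ convergent index 9
step 0: (11, 1)  from 11·(1,0) + (0,1)
step 1: (23, 2)  from 2·(11,1) + (1,0)
step 2: (34, 3)  from 1·(23,2) + (11,1)
step 3: (125, 11)  from 3·(34,3) + (23,2)
step 4: (159, 14)  from 1·(125,11) + (34,3)
step 5: (1079, 95)  from 6·(159,14) + (125,11)
…
step 7: (4793, 422)  from 3·(1238,109) + (1079,95)
step 8: (6031, 531)  from 1·(4793,422) + (1238,109)
step 9: (16855, 1484)  from 2·(6031,531) + (4793,422)
→ (16855, 1484).  Check: 16855²=284091025, 129·1484²=284091024, difference 1.
k=2:  x_2 = 16855·16855+129·1484·1484 = 568182049,  y_2 = 16855·1484+1484·16855 = 50025640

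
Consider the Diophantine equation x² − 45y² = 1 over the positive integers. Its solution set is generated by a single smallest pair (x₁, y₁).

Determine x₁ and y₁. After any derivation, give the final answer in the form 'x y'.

√45 → a₀=6, period (1,2,2,2,1,12); ℓ=6 even so k=5
i=0: a=6 ⇒ p=6, q=1
i=1: a=1 ⇒ p=7, q=1
i=2: a=2 ⇒ p=20, q=3
…
i=4: a=2 ⇒ p=114, q=17
i=5: a=1 ⇒ p=161, q=24
→ (161, 24).  Check: 161²=25921, 45·24²=25920, difference 1.

161 24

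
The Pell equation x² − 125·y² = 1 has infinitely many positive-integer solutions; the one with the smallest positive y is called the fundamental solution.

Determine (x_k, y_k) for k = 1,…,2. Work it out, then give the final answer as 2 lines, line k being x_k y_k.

d=125: √d = [11; 5,1,1,5,22] (ℓ=5, odd), read p_9/q_9
k=0  a_k=11  p_k/q_k = 11/1
k=1  a_k=5  p_k/q_k = 56/5
…
k=3  a_k=1  p_k/q_k = 123/11
…
k=5  a_k=22  p_k/q_k = 15127/1353
k=6  a_k=5  p_k/q_k = 76317/6826
k=7  a_k=1  p_k/q_k = 91444/8179
k=8  a_k=1  p_k/q_k = 167761/15005
k=9  a_k=5  p_k/q_k = 930249/83204
fundamental: x₁=930249, y₁=83204  (since 865363202001 − 125·6922905616 = 1)
(x_2, y_2) = (930249·930249 + 125·83204·83204, 930249·83204 + 83204·930249) = (1730726404001, 154800875592)

930249 83204
1730726404001 154800875592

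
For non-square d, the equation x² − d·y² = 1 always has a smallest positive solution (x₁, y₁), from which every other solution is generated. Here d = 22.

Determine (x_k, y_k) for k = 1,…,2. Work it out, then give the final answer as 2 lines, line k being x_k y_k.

197 42
77617 16548

[4; 1,2,4,2,1,8] for √22; ℓ=6 ⇒ convergent index 5
i=0: a=4 ⇒ p=4, q=1
…
i=4: a=2 ⇒ p=136, q=29
i=5: a=1 ⇒ p=197, q=42
→ (197, 42).  Check: 197²=38809, 22·42²=38808, difference 1.
(197+42√22)^2 = 77617 + 16548√22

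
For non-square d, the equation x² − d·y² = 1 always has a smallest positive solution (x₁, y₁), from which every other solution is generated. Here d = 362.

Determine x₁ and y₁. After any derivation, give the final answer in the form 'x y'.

d=362: √d = [19; 38] (ℓ=1, odd), read p_1/q_1
step 0: (19, 1)  from 19·(1,0) + (0,1)
step 1: (723, 38)  from 38·(19,1) + (1,0)
(x₁, y₁) = (723, 38);  723² − 362·38² = 1 ✓

723 38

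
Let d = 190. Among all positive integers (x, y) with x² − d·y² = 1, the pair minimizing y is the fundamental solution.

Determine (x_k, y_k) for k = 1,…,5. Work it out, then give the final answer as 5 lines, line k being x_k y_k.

[13; 1,3,1,1,1,…,3,1,26] for √190; ℓ=14 ⇒ convergent index 13
step 0: (13, 1)  from 13·(1,0) + (0,1)
step 1: (14, 1)  from 1·(13,1) + (1,0)
…
step 3: (69, 5)  from 1·(55,4) + (14,1)
step 4: (124, 9)  from 1·(69,5) + (55,4)
…
step 8: (2936, 213)  from 2·(1213,88) + (510,37)
step 9: (4149, 301)  from 1·(2936,213) + (1213,88)
step 10: (7085, 514)  from 1·(4149,301) + (2936,213)
…
step 12: (40787, 2959)  from 3·(11234,815) + (7085,514)
step 13: (52021, 3774)  from 1·(40787,2959) + (11234,815)
(x₁, y₁) = (52021, 3774);  52021² − 190·3774² = 1 ✓
k=2:  x_2 = 52021·52021+190·3774·3774 = 5412368881,  y_2 = 52021·3774+3774·52021 = 392654508
k=3:  x_3 = 52021·5412368881+190·3774·392654508 = 563113683064981,  y_3 = 52021·392654508+3774·5412368881 = 40852560317562
k=4:  x_4 = 52021·563113683064981+190·3774·40852560317562 = 58587473808034384321,  y_4 = 52021·40852560317562+3774·563113683064981 = 4250382080167131096
k=5:  x_5 = 52021·58587473808034384321+190·3774·4250382080167131096 = 6095557949372399730460501,  y_5 = 52021·4250382080167131096+3774·58587473808034384321 = 442218252343896093172470

52021 3774
5412368881 392654508
563113683064981 40852560317562
58587473808034384321 4250382080167131096
6095557949372399730460501 442218252343896093172470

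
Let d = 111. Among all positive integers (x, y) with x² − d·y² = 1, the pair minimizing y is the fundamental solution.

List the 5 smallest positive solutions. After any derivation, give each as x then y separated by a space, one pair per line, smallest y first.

√111 → a₀=10, period (1,1,6,1,1,20); ℓ=6 even so k=5
i=0: a=10 ⇒ p=10, q=1
i=1: a=1 ⇒ p=11, q=1
i=2: a=1 ⇒ p=21, q=2
…
i=4: a=1 ⇒ p=158, q=15
i=5: a=1 ⇒ p=295, q=28
(x₁, y₁) = (295, 28);  295² − 111·28² = 1 ✓
n=2: (295,28)∘(295,28) = (295·295+111·28·28, 295·28+28·295) = (174049,16520)
n=3: (174049,16520)∘(295,28) = (295·174049+111·28·16520, 295·16520+28·174049) = (102688615,9746772)
n=4: (102688615,9746772)∘(295,28) = (295·102688615+111·28·9746772, 295·9746772+28·102688615) = (60586108801,5750578960)
n=5: (60586108801,5750578960)∘(295,28) = (295·60586108801+111·28·5750578960, 295·5750578960+28·60586108801) = (35745701503975,3392831839628)

295 28
174049 16520
102688615 9746772
60586108801 5750578960
35745701503975 3392831839628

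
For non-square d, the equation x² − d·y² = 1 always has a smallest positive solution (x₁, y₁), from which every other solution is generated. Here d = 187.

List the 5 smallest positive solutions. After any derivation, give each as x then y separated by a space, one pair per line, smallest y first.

1682 123
5658247 413772
19034341226 1391928885
64031518226017 4682448355368
215402008277979962 15751754875529067

[13; 1,2,13,2,1,26] for √187; ℓ=6 ⇒ convergent index 5
a_0=13:  p_0=13·1+0=13,  q_0=13·0+1=1
…
a_3=13:  p_3=13·41+14=547,  q_3=13·3+1=40
a_4=2:  p_4=2·547+41=1135,  q_4=2·40+3=83
a_5=1:  p_5=1·1135+547=1682,  q_5=1·83+40=123
fundamental: x₁=1682, y₁=123  (since 2829124 − 187·15129 = 1)
(1682+123√187)^2 = 5658247 + 413772√187
(1682+123√187)^3 = 19034341226 + 1391928885√187
(1682+123√187)^4 = 64031518226017 + 4682448355368√187
(1682+123√187)^5 = 215402008277979962 + 15751754875529067√187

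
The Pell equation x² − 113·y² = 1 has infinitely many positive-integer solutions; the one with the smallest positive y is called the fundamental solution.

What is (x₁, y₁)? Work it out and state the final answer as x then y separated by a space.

1204353 113296

√113 → a₀=10, period (1,1,1,2,2,1,1,1,20); ℓ=9 odd so k=17
k=0  a_k=10  p_k/q_k = 10/1
…
k=2  a_k=1  p_k/q_k = 21/2
k=3  a_k=1  p_k/q_k = 32/3
…
k=5  a_k=2  p_k/q_k = 202/19
k=6  a_k=1  p_k/q_k = 287/27
…
k=11  a_k=1  p_k/q_k = 32794/3085
k=12  a_k=1  p_k/q_k = 49579/4664
k=13  a_k=2  p_k/q_k = 131952/12413
k=14  a_k=2  p_k/q_k = 313483/29490
k=15  a_k=1  p_k/q_k = 445435/41903
k=16  a_k=1  p_k/q_k = 758918/71393
k=17  a_k=1  p_k/q_k = 1204353/113296
→ (1204353, 113296).  Check: 1204353²=1450466148609, 113·113296²=1450466148608, difference 1.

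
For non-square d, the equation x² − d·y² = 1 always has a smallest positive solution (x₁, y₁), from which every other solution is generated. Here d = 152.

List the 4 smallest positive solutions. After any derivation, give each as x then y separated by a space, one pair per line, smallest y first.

37 3
2737 222
202501 16425
14982337 1215228

√152 = [12; 3,24, …], period ℓ=2 (even) → k=1
a_0=12:  p_0=12·1+0=12,  q_0=12·0+1=1
a_1=3:  p_1=3·12+1=37,  q_1=3·1+0=3
→ (37, 3).  Check: 37²=1369, 152·3²=1368, difference 1.
k=2:  x_2 = 37·37+152·3·3 = 2737,  y_2 = 37·3+3·37 = 222
k=3:  x_3 = 37·2737+152·3·222 = 202501,  y_3 = 37·222+3·2737 = 16425
k=4:  x_4 = 37·202501+152·3·16425 = 14982337,  y_4 = 37·16425+3·202501 = 1215228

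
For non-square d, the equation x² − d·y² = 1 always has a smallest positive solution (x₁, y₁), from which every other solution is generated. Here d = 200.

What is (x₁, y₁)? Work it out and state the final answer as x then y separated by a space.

99 7

d=200: √d = [14; 7,28] (ℓ=2, even), read p_1/q_1
a_0=14:  p_0=14·1+0=14,  q_0=14·0+1=1
a_1=7:  p_1=7·14+1=99,  q_1=7·1+0=7
fundamental: x₁=99, y₁=7  (since 9801 − 200·49 = 1)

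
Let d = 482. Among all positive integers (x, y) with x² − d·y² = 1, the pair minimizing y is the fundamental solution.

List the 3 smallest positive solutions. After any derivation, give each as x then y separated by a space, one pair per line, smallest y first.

[21; 1,20,1,42] for √482; ℓ=4 ⇒ convergent index 3
k=0  a_k=21  p_k/q_k = 21/1
k=1  a_k=1  p_k/q_k = 22/1
k=2  a_k=20  p_k/q_k = 461/21
k=3  a_k=1  p_k/q_k = 483/22
fundamental: x₁=483, y₁=22  (since 233289 − 482·484 = 1)
(483+22√482)^2 = 466577 + 21252√482
(483+22√482)^3 = 450712899 + 20529410√482

483 22
466577 21252
450712899 20529410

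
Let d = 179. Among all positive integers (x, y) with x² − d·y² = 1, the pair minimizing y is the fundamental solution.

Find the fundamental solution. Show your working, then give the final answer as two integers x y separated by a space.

4190210 313191

√179 → a₀=13, period (2,1,1,1,3,…,1,2,26); ℓ=14 even so k=13
i=0: a=13 ⇒ p=13, q=1
…
i=2: a=1 ⇒ p=40, q=3
i=3: a=1 ⇒ p=67, q=5
…
i=9: a=3 ⇒ p=438125, q=32747
i=10: a=1 ⇒ p=575167, q=42990
…
i=12: a=1 ⇒ p=1588459, q=118727
i=13: a=2 ⇒ p=4190210, q=313191
→ (4190210, 313191).  Check: 4190210²=17557859844100, 179·313191²=17557859844099, difference 1.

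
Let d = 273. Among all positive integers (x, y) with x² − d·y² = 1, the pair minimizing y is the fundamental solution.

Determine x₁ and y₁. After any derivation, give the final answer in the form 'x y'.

727 44

√273 → a₀=16, period (1,1,10,1,1,32); ℓ=6 even so k=5
k=0  a_k=16  p_k/q_k = 16/1
…
k=3  a_k=10  p_k/q_k = 347/21
k=4  a_k=1  p_k/q_k = 380/23
k=5  a_k=1  p_k/q_k = 727/44
fundamental: x₁=727, y₁=44  (since 528529 − 273·1936 = 1)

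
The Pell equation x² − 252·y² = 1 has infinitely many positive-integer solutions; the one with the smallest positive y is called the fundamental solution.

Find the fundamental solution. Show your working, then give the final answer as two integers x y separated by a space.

127 8

√252 = [15; 1,6,1,30, …], period ℓ=4 (even) → k=3
step 0: (15, 1)  from 15·(1,0) + (0,1)
step 1: (16, 1)  from 1·(15,1) + (1,0)
step 2: (111, 7)  from 6·(16,1) + (15,1)
step 3: (127, 8)  from 1·(111,7) + (16,1)
(x₁, y₁) = (127, 8);  127² − 252·8² = 1 ✓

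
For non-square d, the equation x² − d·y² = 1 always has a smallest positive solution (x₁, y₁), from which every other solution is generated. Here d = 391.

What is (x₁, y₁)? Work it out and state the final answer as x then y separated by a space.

7338680 371133

d=391: √d = [19; 1,3,2,2,1,…,3,1,38] (ℓ=16, even), read p_15/q_15
k=0  a_k=19  p_k/q_k = 19/1
k=1  a_k=1  p_k/q_k = 20/1
k=2  a_k=3  p_k/q_k = 79/4
k=3  a_k=2  p_k/q_k = 178/9
k=4  a_k=2  p_k/q_k = 435/22
k=5  a_k=1  p_k/q_k = 613/31
k=6  a_k=1  p_k/q_k = 1048/53
k=7  a_k=2  p_k/q_k = 2709/137
k=8  a_k=19  p_k/q_k = 52519/2656
k=9  a_k=2  p_k/q_k = 107747/5449
k=10  a_k=1  p_k/q_k = 160266/8105
k=11  a_k=1  p_k/q_k = 268013/13554
k=12  a_k=2  p_k/q_k = 696292/35213
k=13  a_k=2  p_k/q_k = 1660597/83980
k=14  a_k=3  p_k/q_k = 5678083/287153
k=15  a_k=1  p_k/q_k = 7338680/371133
fundamental: x₁=7338680, y₁=371133  (since 53856224142400 − 391·137739703689 = 1)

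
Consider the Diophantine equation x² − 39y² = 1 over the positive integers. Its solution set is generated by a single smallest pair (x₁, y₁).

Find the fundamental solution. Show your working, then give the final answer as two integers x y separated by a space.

d=39: √d = [6; 4,12] (ℓ=2, even), read p_1/q_1
i=0: a=6 ⇒ p=6, q=1
i=1: a=4 ⇒ p=25, q=4
→ (25, 4).  Check: 25²=625, 39·4²=624, difference 1.

25 4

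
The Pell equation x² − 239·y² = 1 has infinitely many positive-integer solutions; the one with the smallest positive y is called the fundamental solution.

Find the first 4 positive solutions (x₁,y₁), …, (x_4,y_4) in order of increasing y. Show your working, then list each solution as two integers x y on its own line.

√239 = [15; 2,5,1,2,4,15,4,2,1,5,2,30, …], period ℓ=12 (even) → k=11
step 0: (15, 1)  from 15·(1,0) + (0,1)
step 1: (31, 2)  from 2·(15,1) + (1,0)
step 2: (170, 11)  from 5·(31,2) + (15,1)
…
step 6: (37907, 2452)  from 15·(2489,161) + (572,37)
…
step 8: (346141, 22390)  from 2·(154117,9969) + (37907,2452)
…
step 10: (2847431, 184185)  from 5·(500258,32359) + (346141,22390)
step 11: (6195120, 400729)  from 2·(2847431,184185) + (500258,32359)
fundamental: x₁=6195120, y₁=400729  (since 38379511814400 − 239·160583731441 = 1)
k=2:  x_2 = 6195120·6195120+239·400729·400729 = 76759023628799,  y_2 = 6195120·400729+400729·6195120 = 4965128484960
k=3:  x_3 = 6195120·76759023628799+239·400729·4965128484960 = 951062724926484326640,  y_3 = 6195120·4965128484960+400729·76759023628799 = 61519133559490389671
k=4:  x_4 = 6195120·951062724926484326640+239·400729·61519133559490389671 = 11783895416893046404284364801,  y_4 = 6195120·61519133559490389671+400729·951062724926484326640 = 762236829394135240588726080

6195120 400729
76759023628799 4965128484960
951062724926484326640 61519133559490389671
11783895416893046404284364801 762236829394135240588726080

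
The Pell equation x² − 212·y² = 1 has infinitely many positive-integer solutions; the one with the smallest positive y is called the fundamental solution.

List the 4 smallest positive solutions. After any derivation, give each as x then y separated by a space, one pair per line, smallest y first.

66249 4550
8777860001 602865900
1163048894346249 79878526013650
154101652394311440001 10583744939153731800

√212 → a₀=14, period (1,1,3,1,1,…,1,1,28); ℓ=14 even so k=13
k=0  a_k=14  p_k/q_k = 14/1
k=1  a_k=1  p_k/q_k = 15/1
…
k=3  a_k=3  p_k/q_k = 102/7
k=4  a_k=1  p_k/q_k = 131/9
…
k=6  a_k=1  p_k/q_k = 364/25
k=7  a_k=6  p_k/q_k = 2417/166
…
k=9  a_k=1  p_k/q_k = 5198/357
…
k=11  a_k=3  p_k/q_k = 29135/2001
k=12  a_k=1  p_k/q_k = 37114/2549
k=13  a_k=1  p_k/q_k = 66249/4550
→ (66249, 4550).  Check: 66249²=4388930001, 212·4550²=4388930000, difference 1.
(66249+4550√212)^2 = 8777860001 + 602865900√212
(66249+4550√212)^3 = 1163048894346249 + 79878526013650√212
(66249+4550√212)^4 = 154101652394311440001 + 10583744939153731800√212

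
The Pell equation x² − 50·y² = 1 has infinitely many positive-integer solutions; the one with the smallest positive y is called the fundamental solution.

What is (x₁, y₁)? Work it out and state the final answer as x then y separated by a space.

[7; 14] for √50; ℓ=1 ⇒ convergent index 1
k=0  a_k=7  p_k/q_k = 7/1
k=1  a_k=14  p_k/q_k = 99/14
→ (99, 14).  Check: 99²=9801, 50·14²=9800, difference 1.

99 14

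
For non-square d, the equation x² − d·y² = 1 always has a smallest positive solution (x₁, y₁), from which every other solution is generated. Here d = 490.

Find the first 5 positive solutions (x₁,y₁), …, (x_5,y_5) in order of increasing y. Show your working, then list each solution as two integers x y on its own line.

[22; 7,2,1,4,4,4,1,2,7,44] for √490; ℓ=10 ⇒ convergent index 9
k=0  a_k=22  p_k/q_k = 22/1
…
k=8  a_k=2  p_k/q_k = 141338/6385
k=9  a_k=7  p_k/q_k = 1039681/46968
fundamental: x₁=1039681, y₁=46968  (since 1080936581761 − 490·2205993024 = 1)
(x_2, y_2) = (1039681·1039681 + 490·46968·46968, 1039681·46968 + 46968·1039681) = (2161873163521, 97663474416)
(x_3, y_3) = (1039681·2161873163521 + 490·46968·97663474416, 1039681·97663474416 + 46968·2161873163521) = (4495316905044313921, 203077717488555624)
(x_4, y_4) = (1039681·4495316905044313921 + 490·46968·203077717488555624, 1039681·203077717488555624 + 46968·4495316905044313921) = (9347391150304592810234881, 422272088792340335957472)
(x_5, y_5) = (1039681·9347391150304592810234881 + 490·46968·422272088792340335957472, 1039681·422272088792340335957472 + 46968·9347391150304592810234881) = (19436609957075163398170578312001, 878056535095215307939712337240)

1039681 46968
2161873163521 97663474416
4495316905044313921 203077717488555624
9347391150304592810234881 422272088792340335957472
19436609957075163398170578312001 878056535095215307939712337240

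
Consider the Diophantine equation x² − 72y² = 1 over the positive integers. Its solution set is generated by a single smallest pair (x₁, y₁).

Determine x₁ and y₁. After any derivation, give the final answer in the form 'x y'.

[8; 2,16] for √72; ℓ=2 ⇒ convergent index 1
k=0  a_k=8  p_k/q_k = 8/1
k=1  a_k=2  p_k/q_k = 17/2
fundamental: x₁=17, y₁=2  (since 289 − 72·4 = 1)

17 2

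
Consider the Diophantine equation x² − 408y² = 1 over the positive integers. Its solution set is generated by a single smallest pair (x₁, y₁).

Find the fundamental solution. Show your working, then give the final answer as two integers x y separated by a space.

√408 → a₀=20, period (5,40); ℓ=2 even so k=1
i=0: a=20 ⇒ p=20, q=1
i=1: a=5 ⇒ p=101, q=5
(x₁, y₁) = (101, 5);  101² − 408·5² = 1 ✓

101 5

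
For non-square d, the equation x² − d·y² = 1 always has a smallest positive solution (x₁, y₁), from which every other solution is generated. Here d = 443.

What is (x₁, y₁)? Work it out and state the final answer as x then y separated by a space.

442 21

d=443: √d = [21; 21,42] (ℓ=2, even), read p_1/q_1
i=0: a=21 ⇒ p=21, q=1
i=1: a=21 ⇒ p=442, q=21
(x₁, y₁) = (442, 21);  442² − 443·21² = 1 ✓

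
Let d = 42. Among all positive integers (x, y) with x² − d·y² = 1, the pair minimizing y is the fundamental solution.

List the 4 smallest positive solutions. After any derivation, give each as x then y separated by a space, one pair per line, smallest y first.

13 2
337 52
8749 1350
227137 35048

d=42: √d = [6; 2,12] (ℓ=2, even), read p_1/q_1
k=0  a_k=6  p_k/q_k = 6/1
k=1  a_k=2  p_k/q_k = 13/2
(x₁, y₁) = (13, 2);  13² − 42·2² = 1 ✓
(x_2, y_2) = (13·13 + 42·2·2, 13·2 + 2·13) = (337, 52)
(x_3, y_3) = (13·337 + 42·2·52, 13·52 + 2·337) = (8749, 1350)
(x_4, y_4) = (13·8749 + 42·2·1350, 13·1350 + 2·8749) = (227137, 35048)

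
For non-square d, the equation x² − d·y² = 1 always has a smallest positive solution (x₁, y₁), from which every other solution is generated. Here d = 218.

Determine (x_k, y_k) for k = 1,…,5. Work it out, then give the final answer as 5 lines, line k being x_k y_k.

126003 8534
31753512017 2150619204
8002075549230099 541968943114690
2016571050827526816577 136579425476409948936
508188004226839647389073363 34418834696066196648450926

√218 = [14; 1,3,3,1,28, …], period ℓ=5 (odd) → k=9
k=0  a_k=14  p_k/q_k = 14/1
…
k=5  a_k=28  p_k/q_k = 7220/489
k=6  a_k=1  p_k/q_k = 7471/506
k=7  a_k=3  p_k/q_k = 29633/2007
k=8  a_k=3  p_k/q_k = 96370/6527
k=9  a_k=1  p_k/q_k = 126003/8534
(x₁, y₁) = (126003, 8534);  126003² − 218·8534² = 1 ✓
k=2:  x_2 = 126003·126003+218·8534·8534 = 31753512017,  y_2 = 126003·8534+8534·126003 = 2150619204
k=3:  x_3 = 126003·31753512017+218·8534·2150619204 = 8002075549230099,  y_3 = 126003·2150619204+8534·31753512017 = 541968943114690
k=4:  x_4 = 126003·8002075549230099+218·8534·541968943114690 = 2016571050827526816577,  y_4 = 126003·541968943114690+8534·8002075549230099 = 136579425476409948936
k=5:  x_5 = 126003·2016571050827526816577+218·8534·136579425476409948936 = 508188004226839647389073363,  y_5 = 126003·136579425476409948936+8534·2016571050827526816577 = 34418834696066196648450926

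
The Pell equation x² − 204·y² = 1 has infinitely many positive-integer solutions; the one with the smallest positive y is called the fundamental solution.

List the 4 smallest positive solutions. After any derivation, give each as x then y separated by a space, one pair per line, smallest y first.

[14; 3,1,1,6,1,1,3,28] for √204; ℓ=8 ⇒ convergent index 7
step 0: (14, 1)  from 14·(1,0) + (0,1)
…
step 2: (57, 4)  from 1·(43,3) + (14,1)
step 3: (100, 7)  from 1·(57,4) + (43,3)
step 4: (657, 46)  from 6·(100,7) + (57,4)
…
step 6: (1414, 99)  from 1·(757,53) + (657,46)
step 7: (4999, 350)  from 3·(1414,99) + (757,53)
→ (4999, 350).  Check: 4999²=24990001, 204·350²=24990000, difference 1.
(4999+350√204)^2 = 49980001 + 3499300√204
(4999+350√204)^3 = 499700044999 + 34986001050√204
(4999+350√204)^4 = 4996000999920001 + 349790034998600√204

4999 350
49980001 3499300
499700044999 34986001050
4996000999920001 349790034998600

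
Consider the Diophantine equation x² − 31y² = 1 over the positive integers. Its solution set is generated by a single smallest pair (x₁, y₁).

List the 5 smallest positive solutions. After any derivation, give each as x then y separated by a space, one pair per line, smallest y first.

1520 273
4620799 829920
14047227440 2522956527
42703566796801 7669787012160
129818829015047600 23316149994009873

d=31: √d = [5; 1,1,3,5,3,1,1,10] (ℓ=8, even), read p_7/q_7
k=0  a_k=5  p_k/q_k = 5/1
k=1  a_k=1  p_k/q_k = 6/1
…
k=6  a_k=1  p_k/q_k = 863/155
k=7  a_k=1  p_k/q_k = 1520/273
fundamental: x₁=1520, y₁=273  (since 2310400 − 31·74529 = 1)
(1520+273√31)^2 = 4620799 + 829920√31
(1520+273√31)^3 = 14047227440 + 2522956527√31
(1520+273√31)^4 = 42703566796801 + 7669787012160√31
(1520+273√31)^5 = 129818829015047600 + 23316149994009873√31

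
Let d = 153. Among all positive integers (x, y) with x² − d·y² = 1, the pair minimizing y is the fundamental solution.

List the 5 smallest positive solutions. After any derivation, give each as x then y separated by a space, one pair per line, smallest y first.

2177 176
9478657 766304
41270070401 3336487440
179689877047297 14527065547456
782369683393860737 63250840057135984

d=153: √d = [12; 2,1,2,2,2,1,2,24] (ℓ=8, even), read p_7/q_7
a_0=12:  p_0=12·1+0=12,  q_0=12·0+1=1
a_1=2:  p_1=2·12+1=25,  q_1=2·1+0=2
a_2=1:  p_2=1·25+12=37,  q_2=1·2+1=3
a_3=2:  p_3=2·37+25=99,  q_3=2·3+2=8
…
a_6=1:  p_6=1·569+235=804,  q_6=1·46+19=65
a_7=2:  p_7=2·804+569=2177,  q_7=2·65+46=176
(x₁, y₁) = (2177, 176);  2177² − 153·176² = 1 ✓
n=2: (2177,176)∘(2177,176) = (2177·2177+153·176·176, 2177·176+176·2177) = (9478657,766304)
n=3: (9478657,766304)∘(2177,176) = (2177·9478657+153·176·766304, 2177·766304+176·9478657) = (41270070401,3336487440)
n=4: (41270070401,3336487440)∘(2177,176) = (2177·41270070401+153·176·3336487440, 2177·3336487440+176·41270070401) = (179689877047297,14527065547456)
n=5: (179689877047297,14527065547456)∘(2177,176) = (2177·179689877047297+153·176·14527065547456, 2177·14527065547456+176·179689877047297) = (782369683393860737,63250840057135984)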